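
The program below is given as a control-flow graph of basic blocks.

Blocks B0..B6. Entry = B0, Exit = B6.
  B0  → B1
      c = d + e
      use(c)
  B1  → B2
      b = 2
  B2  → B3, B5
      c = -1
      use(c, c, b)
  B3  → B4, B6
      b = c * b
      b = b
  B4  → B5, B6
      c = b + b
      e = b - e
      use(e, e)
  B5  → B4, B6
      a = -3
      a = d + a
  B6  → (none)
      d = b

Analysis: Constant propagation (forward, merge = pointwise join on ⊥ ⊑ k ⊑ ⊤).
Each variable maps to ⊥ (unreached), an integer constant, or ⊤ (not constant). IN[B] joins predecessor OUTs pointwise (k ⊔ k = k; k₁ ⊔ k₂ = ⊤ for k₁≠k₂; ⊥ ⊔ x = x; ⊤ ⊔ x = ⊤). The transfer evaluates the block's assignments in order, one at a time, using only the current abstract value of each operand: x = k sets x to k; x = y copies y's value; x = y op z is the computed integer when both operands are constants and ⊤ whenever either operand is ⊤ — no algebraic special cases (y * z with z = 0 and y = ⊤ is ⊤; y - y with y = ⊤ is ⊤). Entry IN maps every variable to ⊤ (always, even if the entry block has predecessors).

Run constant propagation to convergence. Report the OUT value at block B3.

Fixpoint table:
  B0: | IN=(all ⊤) | OUT=(all ⊤)
  B1: | IN=(all ⊤) | OUT={b:2; rest ⊤}
  B2: | IN={b:2; rest ⊤} | OUT={b:2, c:-1; rest ⊤}
  B3: | IN={b:2, c:-1; rest ⊤} | OUT={b:-2, c:-1; rest ⊤}
  B4: | IN=(all ⊤) | OUT=(all ⊤)
  B5: | IN=(all ⊤) | OUT=(all ⊤)
  B6: | IN=(all ⊤) | OUT=(all ⊤)

Merge at B3: IN[B3] = OUT[B2] = {a: ⊤, b: 2, c: -1, d: ⊤, e: ⊤, f: ⊤}
Applying B3's transfer function to that IN value gives OUT[B3] (row B3 above).

Answer: {a: ⊤, b: -2, c: -1, d: ⊤, e: ⊤, f: ⊤}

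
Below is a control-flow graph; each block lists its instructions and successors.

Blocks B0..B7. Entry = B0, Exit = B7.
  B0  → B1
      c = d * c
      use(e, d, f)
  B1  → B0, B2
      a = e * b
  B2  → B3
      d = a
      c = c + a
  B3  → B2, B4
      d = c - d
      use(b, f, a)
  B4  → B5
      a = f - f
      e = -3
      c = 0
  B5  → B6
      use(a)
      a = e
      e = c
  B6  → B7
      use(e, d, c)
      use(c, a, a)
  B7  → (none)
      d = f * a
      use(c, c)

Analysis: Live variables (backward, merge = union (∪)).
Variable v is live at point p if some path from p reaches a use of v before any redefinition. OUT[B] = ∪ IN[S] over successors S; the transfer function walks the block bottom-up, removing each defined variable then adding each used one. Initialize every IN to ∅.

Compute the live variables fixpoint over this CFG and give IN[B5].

Answer: {a, c, d, e, f}

Working:
Per-block solution:
  B0:   IN={b, c, d, e, f}   OUT={b, c, d, e, f}
  B1:   IN={b, c, d, e, f}   OUT={a, b, c, d, e, f}
  B2:   IN={a, b, c, f}   OUT={a, b, c, d, f}
  B3:   IN={a, b, c, d, f}   OUT={a, b, c, d, f}
  B4:   IN={d, f}   OUT={a, c, d, e, f}
  B5:   IN={a, c, d, e, f}   OUT={a, c, d, e, f}
  B6:   IN={a, c, d, e, f}   OUT={a, c, f}
  B7:   IN={a, c, f}   OUT={}

Merge at B5: OUT[B5] = IN[B6] = {a, c, d, e, f}
Applying B5's transfer function to that OUT value gives IN[B5] (row B5 above).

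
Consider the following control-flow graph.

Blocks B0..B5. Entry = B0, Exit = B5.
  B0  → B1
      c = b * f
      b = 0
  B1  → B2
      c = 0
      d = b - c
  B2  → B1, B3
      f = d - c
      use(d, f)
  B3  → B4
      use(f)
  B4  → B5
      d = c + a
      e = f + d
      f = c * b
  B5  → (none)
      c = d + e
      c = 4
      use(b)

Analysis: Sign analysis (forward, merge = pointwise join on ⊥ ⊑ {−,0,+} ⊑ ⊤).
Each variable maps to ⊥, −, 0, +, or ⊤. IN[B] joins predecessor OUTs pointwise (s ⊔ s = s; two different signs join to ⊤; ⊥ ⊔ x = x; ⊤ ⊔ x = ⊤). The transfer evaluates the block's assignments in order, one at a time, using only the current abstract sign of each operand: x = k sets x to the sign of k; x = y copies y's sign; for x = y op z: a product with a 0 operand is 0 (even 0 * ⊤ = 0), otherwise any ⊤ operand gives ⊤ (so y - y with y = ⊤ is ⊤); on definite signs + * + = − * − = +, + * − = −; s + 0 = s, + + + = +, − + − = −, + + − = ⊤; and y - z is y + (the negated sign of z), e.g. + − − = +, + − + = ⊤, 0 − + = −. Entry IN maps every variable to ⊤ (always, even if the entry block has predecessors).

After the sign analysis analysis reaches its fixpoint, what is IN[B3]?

Fixpoint table:
  B0: | IN=(all ⊤) | OUT={b:0; rest ⊤}
  B1: | IN={b:0; rest ⊤} | OUT={b:0, c:0, d:0; rest ⊤}
  B2: | IN={b:0, c:0, d:0; rest ⊤} | OUT={b:0, c:0, d:0, f:0; rest ⊤}
  B3: | IN={b:0, c:0, d:0, f:0; rest ⊤} | OUT={b:0, c:0, d:0, f:0; rest ⊤}
  B4: | IN={b:0, c:0, d:0, f:0; rest ⊤} | OUT={b:0, c:0, f:0; rest ⊤}
  B5: | IN={b:0, c:0, f:0; rest ⊤} | OUT={b:0, c:+, f:0; rest ⊤}

Merge at B3: IN[B3] = OUT[B2] = {a: ⊤, b: 0, c: 0, d: 0, e: ⊤, f: 0}

Answer: {a: ⊤, b: 0, c: 0, d: 0, e: ⊤, f: 0}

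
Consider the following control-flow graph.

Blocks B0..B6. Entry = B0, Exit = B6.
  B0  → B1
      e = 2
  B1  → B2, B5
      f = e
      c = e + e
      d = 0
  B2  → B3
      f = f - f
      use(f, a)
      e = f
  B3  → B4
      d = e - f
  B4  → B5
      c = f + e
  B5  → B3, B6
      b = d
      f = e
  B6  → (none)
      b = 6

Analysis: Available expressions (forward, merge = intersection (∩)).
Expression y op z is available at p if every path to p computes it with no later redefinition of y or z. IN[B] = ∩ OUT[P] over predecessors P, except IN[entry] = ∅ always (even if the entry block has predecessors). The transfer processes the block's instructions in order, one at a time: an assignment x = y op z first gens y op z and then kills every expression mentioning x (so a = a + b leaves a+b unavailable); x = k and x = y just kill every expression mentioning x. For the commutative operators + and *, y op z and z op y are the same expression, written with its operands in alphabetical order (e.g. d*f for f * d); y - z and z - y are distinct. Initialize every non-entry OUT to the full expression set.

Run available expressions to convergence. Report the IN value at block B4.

Fixpoint table:
  B0: | IN={} | OUT={}
  B1: | IN={} | OUT={e+e}
  B2: | IN={e+e} | OUT={}
  B3: | IN={} | OUT={e-f}
  B4: | IN={e-f} | OUT={e+f, e-f}
  B5: | IN={} | OUT={}
  B6: | IN={} | OUT={}

Merge at B4: IN[B4] = OUT[B3] = {e-f}

Answer: {e-f}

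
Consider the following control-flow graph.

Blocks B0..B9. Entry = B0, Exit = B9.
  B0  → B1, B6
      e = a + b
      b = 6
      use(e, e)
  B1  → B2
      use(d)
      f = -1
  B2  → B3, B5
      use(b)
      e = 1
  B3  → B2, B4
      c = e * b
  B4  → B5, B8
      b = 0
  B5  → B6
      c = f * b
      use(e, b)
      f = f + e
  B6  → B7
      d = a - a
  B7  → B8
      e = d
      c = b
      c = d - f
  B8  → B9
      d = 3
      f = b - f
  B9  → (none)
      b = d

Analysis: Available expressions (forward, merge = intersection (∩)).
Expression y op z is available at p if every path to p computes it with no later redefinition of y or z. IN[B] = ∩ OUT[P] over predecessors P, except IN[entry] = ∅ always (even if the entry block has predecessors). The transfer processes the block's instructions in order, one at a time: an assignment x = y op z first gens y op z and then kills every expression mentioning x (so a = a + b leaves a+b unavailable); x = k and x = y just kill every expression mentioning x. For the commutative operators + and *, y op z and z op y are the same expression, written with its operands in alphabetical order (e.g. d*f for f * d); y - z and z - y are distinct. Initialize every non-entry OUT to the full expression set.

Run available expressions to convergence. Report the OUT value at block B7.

Per-block solution:
  B0: | IN={} | OUT={}
  B1: | IN={} | OUT={}
  B2: | IN={} | OUT={}
  B3: | IN={} | OUT={b*e}
  B4: | IN={b*e} | OUT={}
  B5: | IN={} | OUT={}
  B6: | IN={} | OUT={a-a}
  B7: | IN={a-a} | OUT={a-a, d-f}
  B8: | IN={} | OUT={}
  B9: | IN={} | OUT={}

Merge at B7: IN[B7] = OUT[B6] = {a-a}
Applying B7's transfer function to that IN value gives OUT[B7] (row B7 above).

Answer: {a-a, d-f}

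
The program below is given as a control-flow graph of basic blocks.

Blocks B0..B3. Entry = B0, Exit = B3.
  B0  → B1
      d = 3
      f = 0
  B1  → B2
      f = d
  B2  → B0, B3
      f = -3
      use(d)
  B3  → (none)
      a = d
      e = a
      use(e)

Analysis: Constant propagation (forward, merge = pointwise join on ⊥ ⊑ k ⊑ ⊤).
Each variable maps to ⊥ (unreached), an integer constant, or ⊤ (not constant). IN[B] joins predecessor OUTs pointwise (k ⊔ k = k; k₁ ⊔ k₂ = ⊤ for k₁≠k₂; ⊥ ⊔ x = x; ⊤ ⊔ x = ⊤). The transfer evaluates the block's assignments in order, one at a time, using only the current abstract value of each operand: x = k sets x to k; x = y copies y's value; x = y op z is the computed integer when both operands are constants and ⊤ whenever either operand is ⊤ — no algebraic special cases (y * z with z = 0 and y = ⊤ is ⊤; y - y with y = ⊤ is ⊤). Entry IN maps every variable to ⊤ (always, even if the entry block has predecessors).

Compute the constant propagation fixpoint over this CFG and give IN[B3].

Converged values:
  B0: | IN=(all ⊤) | OUT={d:3, f:0; rest ⊤}
  B1: | IN={d:3, f:0; rest ⊤} | OUT={d:3, f:3; rest ⊤}
  B2: | IN={d:3, f:3; rest ⊤} | OUT={d:3, f:-3; rest ⊤}
  B3: | IN={d:3, f:-3; rest ⊤} | OUT={a:3, d:3, e:3, f:-3; rest ⊤}

Merge at B3: IN[B3] = OUT[B2] = {a: ⊤, b: ⊤, c: ⊤, d: 3, e: ⊤, f: -3}

Answer: {a: ⊤, b: ⊤, c: ⊤, d: 3, e: ⊤, f: -3}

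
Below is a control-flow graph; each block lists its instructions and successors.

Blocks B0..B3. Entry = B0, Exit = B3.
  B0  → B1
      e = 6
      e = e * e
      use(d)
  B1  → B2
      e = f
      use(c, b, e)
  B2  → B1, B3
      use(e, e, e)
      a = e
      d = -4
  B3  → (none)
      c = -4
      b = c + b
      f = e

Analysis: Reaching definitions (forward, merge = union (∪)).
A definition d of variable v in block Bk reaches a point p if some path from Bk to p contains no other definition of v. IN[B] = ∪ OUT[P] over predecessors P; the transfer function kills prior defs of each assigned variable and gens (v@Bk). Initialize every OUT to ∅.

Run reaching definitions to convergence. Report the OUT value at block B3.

Answer: {a@B2, b@B3, c@B3, d@B2, e@B1, f@B3}

Trace:
Per-block solution:
  B0: | IN={} | OUT={e@B0}
  B1: | IN={a@B2, d@B2, e@B0, e@B1} | OUT={a@B2, d@B2, e@B1}
  B2: | IN={a@B2, d@B2, e@B1} | OUT={a@B2, d@B2, e@B1}
  B3: | IN={a@B2, d@B2, e@B1} | OUT={a@B2, b@B3, c@B3, d@B2, e@B1, f@B3}

Merge at B3: IN[B3] = OUT[B2] = {a@B2, d@B2, e@B1}
Applying B3's transfer function to that IN value gives OUT[B3] (row B3 above).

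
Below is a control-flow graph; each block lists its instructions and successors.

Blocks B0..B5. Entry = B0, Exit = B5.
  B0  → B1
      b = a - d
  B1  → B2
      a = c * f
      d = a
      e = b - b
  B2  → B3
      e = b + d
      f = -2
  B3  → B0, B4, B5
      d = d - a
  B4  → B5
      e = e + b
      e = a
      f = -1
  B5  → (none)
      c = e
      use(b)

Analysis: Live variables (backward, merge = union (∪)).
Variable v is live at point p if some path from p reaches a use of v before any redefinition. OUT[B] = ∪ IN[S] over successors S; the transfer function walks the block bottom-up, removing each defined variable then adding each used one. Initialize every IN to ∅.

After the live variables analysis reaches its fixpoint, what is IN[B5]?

Per-block solution:
  B0:  IN={a, c, d, f}  OUT={b, c, f}
  B1:  IN={b, c, f}  OUT={a, b, c, d}
  B2:  IN={a, b, c, d}  OUT={a, b, c, d, e, f}
  B3:  IN={a, b, c, d, e, f}  OUT={a, b, c, d, e, f}
  B4:  IN={a, b, e}  OUT={b, e}
  B5:  IN={b, e}  OUT={}

B5 is the boundary node: OUT[B5] = {}
Applying B5's transfer function to that OUT value gives IN[B5] (row B5 above).

Answer: {b, e}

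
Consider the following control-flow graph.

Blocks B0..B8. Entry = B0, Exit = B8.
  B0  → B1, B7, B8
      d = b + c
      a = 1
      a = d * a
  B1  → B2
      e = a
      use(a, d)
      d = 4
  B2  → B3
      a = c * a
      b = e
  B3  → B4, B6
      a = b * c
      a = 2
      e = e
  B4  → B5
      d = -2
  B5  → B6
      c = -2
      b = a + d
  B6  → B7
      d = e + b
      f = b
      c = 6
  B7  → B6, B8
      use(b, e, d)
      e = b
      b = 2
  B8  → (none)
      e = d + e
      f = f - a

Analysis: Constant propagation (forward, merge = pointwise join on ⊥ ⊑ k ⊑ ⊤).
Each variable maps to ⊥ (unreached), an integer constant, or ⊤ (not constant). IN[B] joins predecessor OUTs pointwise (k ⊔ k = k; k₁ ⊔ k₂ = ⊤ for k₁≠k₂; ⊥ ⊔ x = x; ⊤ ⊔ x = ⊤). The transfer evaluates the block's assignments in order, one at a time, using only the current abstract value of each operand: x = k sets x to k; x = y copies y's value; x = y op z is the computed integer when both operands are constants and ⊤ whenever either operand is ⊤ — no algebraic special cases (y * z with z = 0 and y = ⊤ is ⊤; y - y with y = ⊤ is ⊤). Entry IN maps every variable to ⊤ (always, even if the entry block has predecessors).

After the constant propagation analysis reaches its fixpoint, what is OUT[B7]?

Converged values:
  B0:  IN=(all ⊤)  OUT=(all ⊤)
  B1:  IN=(all ⊤)  OUT={d:4; rest ⊤}
  B2:  IN={d:4; rest ⊤}  OUT={d:4; rest ⊤}
  B3:  IN={d:4; rest ⊤}  OUT={a:2, d:4; rest ⊤}
  B4:  IN={a:2, d:4; rest ⊤}  OUT={a:2, d:-2; rest ⊤}
  B5:  IN={a:2, d:-2; rest ⊤}  OUT={a:2, b:0, c:-2, d:-2; rest ⊤}
  B6:  IN=(all ⊤)  OUT={c:6; rest ⊤}
  B7:  IN=(all ⊤)  OUT={b:2; rest ⊤}
  B8:  IN=(all ⊤)  OUT=(all ⊤)

Merge at B7: IN[B7] = OUT[B0] ⊔ OUT[B6] = {a: ⊤, b: ⊤, c: ⊤, d: ⊤, e: ⊤, f: ⊤}
Applying B7's transfer function to that IN value gives OUT[B7] (row B7 above).

Answer: {a: ⊤, b: 2, c: ⊤, d: ⊤, e: ⊤, f: ⊤}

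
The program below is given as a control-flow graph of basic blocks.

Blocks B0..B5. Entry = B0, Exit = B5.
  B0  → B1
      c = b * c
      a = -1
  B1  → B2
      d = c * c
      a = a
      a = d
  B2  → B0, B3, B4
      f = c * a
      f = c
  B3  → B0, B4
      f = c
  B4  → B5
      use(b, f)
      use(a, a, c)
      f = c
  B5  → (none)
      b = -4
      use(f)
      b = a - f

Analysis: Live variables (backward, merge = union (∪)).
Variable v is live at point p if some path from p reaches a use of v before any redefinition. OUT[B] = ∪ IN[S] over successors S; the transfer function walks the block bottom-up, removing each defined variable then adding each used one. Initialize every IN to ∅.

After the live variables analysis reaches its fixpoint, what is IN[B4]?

Converged values:
  B0: | IN={b, c} | OUT={a, b, c}
  B1: | IN={a, b, c} | OUT={a, b, c}
  B2: | IN={a, b, c} | OUT={a, b, c, f}
  B3: | IN={a, b, c} | OUT={a, b, c, f}
  B4: | IN={a, b, c, f} | OUT={a, f}
  B5: | IN={a, f} | OUT={}

Merge at B4: OUT[B4] = IN[B5] = {a, f}
Applying B4's transfer function to that OUT value gives IN[B4] (row B4 above).

Answer: {a, b, c, f}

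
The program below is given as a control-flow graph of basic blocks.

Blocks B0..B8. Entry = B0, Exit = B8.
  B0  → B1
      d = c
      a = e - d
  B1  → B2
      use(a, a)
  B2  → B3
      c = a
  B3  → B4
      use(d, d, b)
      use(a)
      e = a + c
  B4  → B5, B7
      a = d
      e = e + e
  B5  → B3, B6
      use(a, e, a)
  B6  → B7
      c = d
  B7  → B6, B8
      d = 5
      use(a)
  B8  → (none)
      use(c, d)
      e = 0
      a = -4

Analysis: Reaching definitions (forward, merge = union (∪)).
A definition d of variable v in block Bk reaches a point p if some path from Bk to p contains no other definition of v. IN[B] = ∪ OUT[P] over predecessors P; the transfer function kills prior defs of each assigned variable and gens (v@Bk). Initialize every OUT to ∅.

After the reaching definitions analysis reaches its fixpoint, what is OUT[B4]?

Fixpoint table:
  B0:  IN={}  OUT={a@B0, d@B0}
  B1:  IN={a@B0, d@B0}  OUT={a@B0, d@B0}
  B2:  IN={a@B0, d@B0}  OUT={a@B0, c@B2, d@B0}
  B3:  IN={a@B0, a@B4, c@B2, d@B0, e@B4}  OUT={a@B0, a@B4, c@B2, d@B0, e@B3}
  B4:  IN={a@B0, a@B4, c@B2, d@B0, e@B3}  OUT={a@B4, c@B2, d@B0, e@B4}
  B5:  IN={a@B4, c@B2, d@B0, e@B4}  OUT={a@B4, c@B2, d@B0, e@B4}
  B6:  IN={a@B4, c@B2, c@B6, d@B0, d@B7, e@B4}  OUT={a@B4, c@B6, d@B0, d@B7, e@B4}
  B7:  IN={a@B4, c@B2, c@B6, d@B0, d@B7, e@B4}  OUT={a@B4, c@B2, c@B6, d@B7, e@B4}
  B8:  IN={a@B4, c@B2, c@B6, d@B7, e@B4}  OUT={a@B8, c@B2, c@B6, d@B7, e@B8}

Merge at B4: IN[B4] = OUT[B3] = {a@B0, a@B4, c@B2, d@B0, e@B3}
Applying B4's transfer function to that IN value gives OUT[B4] (row B4 above).

Answer: {a@B4, c@B2, d@B0, e@B4}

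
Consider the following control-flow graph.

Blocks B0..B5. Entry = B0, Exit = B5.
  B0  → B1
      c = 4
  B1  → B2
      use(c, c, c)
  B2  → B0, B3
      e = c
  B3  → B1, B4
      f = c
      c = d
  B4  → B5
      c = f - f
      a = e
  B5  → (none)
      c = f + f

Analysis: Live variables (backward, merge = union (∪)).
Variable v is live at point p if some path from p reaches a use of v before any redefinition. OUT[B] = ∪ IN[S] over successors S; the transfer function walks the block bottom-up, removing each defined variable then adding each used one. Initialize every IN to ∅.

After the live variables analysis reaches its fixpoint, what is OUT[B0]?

Answer: {c, d}

Working:
Converged values:
  B0:  IN={d}  OUT={c, d}
  B1:  IN={c, d}  OUT={c, d}
  B2:  IN={c, d}  OUT={c, d, e}
  B3:  IN={c, d, e}  OUT={c, d, e, f}
  B4:  IN={e, f}  OUT={f}
  B5:  IN={f}  OUT={}

Merge at B0: OUT[B0] = IN[B1] = {c, d}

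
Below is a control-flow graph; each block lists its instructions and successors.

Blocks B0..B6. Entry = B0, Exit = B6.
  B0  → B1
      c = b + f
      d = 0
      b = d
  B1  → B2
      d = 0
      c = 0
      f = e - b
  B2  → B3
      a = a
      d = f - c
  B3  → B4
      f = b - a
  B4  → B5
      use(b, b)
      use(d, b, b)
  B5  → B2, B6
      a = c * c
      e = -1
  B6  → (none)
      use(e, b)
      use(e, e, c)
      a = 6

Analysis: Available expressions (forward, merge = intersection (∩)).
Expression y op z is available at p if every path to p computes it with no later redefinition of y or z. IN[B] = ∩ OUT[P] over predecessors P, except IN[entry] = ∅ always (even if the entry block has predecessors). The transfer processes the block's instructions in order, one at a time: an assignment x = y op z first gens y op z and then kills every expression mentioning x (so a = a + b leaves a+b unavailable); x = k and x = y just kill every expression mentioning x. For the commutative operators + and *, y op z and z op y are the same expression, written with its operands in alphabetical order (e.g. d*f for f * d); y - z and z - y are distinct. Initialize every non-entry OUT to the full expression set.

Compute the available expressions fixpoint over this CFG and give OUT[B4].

Converged values:
  B0: | IN={} | OUT={}
  B1: | IN={} | OUT={e-b}
  B2: | IN={} | OUT={f-c}
  B3: | IN={f-c} | OUT={b-a}
  B4: | IN={b-a} | OUT={b-a}
  B5: | IN={b-a} | OUT={c*c}
  B6: | IN={c*c} | OUT={c*c}

Merge at B4: IN[B4] = OUT[B3] = {b-a}
Applying B4's transfer function to that IN value gives OUT[B4] (row B4 above).

Answer: {b-a}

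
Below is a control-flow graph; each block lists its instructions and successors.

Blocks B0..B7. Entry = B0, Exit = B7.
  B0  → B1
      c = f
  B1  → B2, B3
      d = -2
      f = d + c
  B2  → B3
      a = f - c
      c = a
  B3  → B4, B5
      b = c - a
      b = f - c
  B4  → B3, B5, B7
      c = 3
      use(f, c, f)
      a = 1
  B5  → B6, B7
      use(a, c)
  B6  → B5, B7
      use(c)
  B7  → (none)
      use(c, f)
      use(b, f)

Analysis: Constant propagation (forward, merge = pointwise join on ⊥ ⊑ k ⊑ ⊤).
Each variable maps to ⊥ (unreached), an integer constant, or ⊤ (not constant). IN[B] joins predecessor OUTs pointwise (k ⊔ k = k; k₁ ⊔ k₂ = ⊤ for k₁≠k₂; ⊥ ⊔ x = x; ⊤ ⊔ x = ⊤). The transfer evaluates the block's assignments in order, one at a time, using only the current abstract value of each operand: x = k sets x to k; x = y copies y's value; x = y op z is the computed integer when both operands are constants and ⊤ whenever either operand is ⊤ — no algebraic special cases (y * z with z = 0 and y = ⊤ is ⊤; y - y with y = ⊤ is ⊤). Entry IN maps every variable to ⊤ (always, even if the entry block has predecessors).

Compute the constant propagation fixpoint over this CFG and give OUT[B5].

Answer: {a: ⊤, b: ⊤, c: ⊤, d: -2, e: ⊤, f: ⊤}

Trace:
Converged values:
  B0: | IN=(all ⊤) | OUT=(all ⊤)
  B1: | IN=(all ⊤) | OUT={d:-2; rest ⊤}
  B2: | IN={d:-2; rest ⊤} | OUT={d:-2; rest ⊤}
  B3: | IN={d:-2; rest ⊤} | OUT={d:-2; rest ⊤}
  B4: | IN={d:-2; rest ⊤} | OUT={a:1, c:3, d:-2; rest ⊤}
  B5: | IN={d:-2; rest ⊤} | OUT={d:-2; rest ⊤}
  B6: | IN={d:-2; rest ⊤} | OUT={d:-2; rest ⊤}
  B7: | IN={d:-2; rest ⊤} | OUT={d:-2; rest ⊤}

Merge at B5: IN[B5] = OUT[B3] ⊔ OUT[B4] ⊔ OUT[B6] = {a: ⊤, b: ⊤, c: ⊤, d: -2, e: ⊤, f: ⊤}
Applying B5's transfer function to that IN value gives OUT[B5] (row B5 above).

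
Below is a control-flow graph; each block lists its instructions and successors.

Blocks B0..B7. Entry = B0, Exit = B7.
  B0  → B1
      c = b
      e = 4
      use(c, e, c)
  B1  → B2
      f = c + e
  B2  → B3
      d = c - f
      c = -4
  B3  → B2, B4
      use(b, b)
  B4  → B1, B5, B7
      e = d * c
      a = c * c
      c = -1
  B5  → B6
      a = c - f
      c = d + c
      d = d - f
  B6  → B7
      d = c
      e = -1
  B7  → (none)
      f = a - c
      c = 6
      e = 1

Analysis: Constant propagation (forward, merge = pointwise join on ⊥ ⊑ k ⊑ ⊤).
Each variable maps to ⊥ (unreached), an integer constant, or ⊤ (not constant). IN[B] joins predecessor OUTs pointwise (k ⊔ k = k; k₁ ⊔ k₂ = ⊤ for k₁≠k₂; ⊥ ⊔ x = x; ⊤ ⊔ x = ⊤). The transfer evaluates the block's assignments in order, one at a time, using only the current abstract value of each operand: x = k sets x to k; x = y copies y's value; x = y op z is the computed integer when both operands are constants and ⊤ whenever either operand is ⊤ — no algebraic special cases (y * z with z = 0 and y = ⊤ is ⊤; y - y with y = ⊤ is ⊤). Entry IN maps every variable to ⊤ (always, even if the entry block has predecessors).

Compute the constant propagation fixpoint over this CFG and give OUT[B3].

Fixpoint table:
  B0: | IN=(all ⊤) | OUT={e:4; rest ⊤}
  B1: | IN=(all ⊤) | OUT=(all ⊤)
  B2: | IN=(all ⊤) | OUT={c:-4; rest ⊤}
  B3: | IN={c:-4; rest ⊤} | OUT={c:-4; rest ⊤}
  B4: | IN={c:-4; rest ⊤} | OUT={a:16, c:-1; rest ⊤}
  B5: | IN={a:16, c:-1; rest ⊤} | OUT=(all ⊤)
  B6: | IN=(all ⊤) | OUT={e:-1; rest ⊤}
  B7: | IN=(all ⊤) | OUT={c:6, e:1; rest ⊤}

Merge at B3: IN[B3] = OUT[B2] = {a: ⊤, b: ⊤, c: -4, d: ⊤, e: ⊤, f: ⊤}
Applying B3's transfer function to that IN value gives OUT[B3] (row B3 above).

Answer: {a: ⊤, b: ⊤, c: -4, d: ⊤, e: ⊤, f: ⊤}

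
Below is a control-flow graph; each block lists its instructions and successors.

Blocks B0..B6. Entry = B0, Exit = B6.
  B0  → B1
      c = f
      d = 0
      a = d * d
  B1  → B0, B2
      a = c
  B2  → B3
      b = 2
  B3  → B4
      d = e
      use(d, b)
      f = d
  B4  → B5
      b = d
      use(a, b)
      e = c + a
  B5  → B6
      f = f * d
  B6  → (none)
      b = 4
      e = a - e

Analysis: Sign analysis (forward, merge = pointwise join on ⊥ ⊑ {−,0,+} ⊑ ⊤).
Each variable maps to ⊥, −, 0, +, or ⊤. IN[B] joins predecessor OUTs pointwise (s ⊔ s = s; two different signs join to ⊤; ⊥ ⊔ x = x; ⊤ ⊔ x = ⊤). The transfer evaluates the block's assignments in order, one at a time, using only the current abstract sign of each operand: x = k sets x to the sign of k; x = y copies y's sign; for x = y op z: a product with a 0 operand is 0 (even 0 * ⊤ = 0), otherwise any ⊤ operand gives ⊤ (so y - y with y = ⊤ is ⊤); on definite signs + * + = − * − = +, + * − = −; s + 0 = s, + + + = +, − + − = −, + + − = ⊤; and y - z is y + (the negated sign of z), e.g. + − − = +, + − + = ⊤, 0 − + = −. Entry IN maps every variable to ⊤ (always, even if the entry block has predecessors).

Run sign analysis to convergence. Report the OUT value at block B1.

Answer: {a: ⊤, b: ⊤, c: ⊤, d: 0, e: ⊤, f: ⊤}

Derivation:
Fixpoint table:
  B0:   IN=(all ⊤)   OUT={a:0, d:0; rest ⊤}
  B1:   IN={a:0, d:0; rest ⊤}   OUT={d:0; rest ⊤}
  B2:   IN={d:0; rest ⊤}   OUT={b:+, d:0; rest ⊤}
  B3:   IN={b:+, d:0; rest ⊤}   OUT={b:+; rest ⊤}
  B4:   IN={b:+; rest ⊤}   OUT=(all ⊤)
  B5:   IN=(all ⊤)   OUT=(all ⊤)
  B6:   IN=(all ⊤)   OUT={b:+; rest ⊤}

Merge at B1: IN[B1] = OUT[B0] = {a: 0, b: ⊤, c: ⊤, d: 0, e: ⊤, f: ⊤}
Applying B1's transfer function to that IN value gives OUT[B1] (row B1 above).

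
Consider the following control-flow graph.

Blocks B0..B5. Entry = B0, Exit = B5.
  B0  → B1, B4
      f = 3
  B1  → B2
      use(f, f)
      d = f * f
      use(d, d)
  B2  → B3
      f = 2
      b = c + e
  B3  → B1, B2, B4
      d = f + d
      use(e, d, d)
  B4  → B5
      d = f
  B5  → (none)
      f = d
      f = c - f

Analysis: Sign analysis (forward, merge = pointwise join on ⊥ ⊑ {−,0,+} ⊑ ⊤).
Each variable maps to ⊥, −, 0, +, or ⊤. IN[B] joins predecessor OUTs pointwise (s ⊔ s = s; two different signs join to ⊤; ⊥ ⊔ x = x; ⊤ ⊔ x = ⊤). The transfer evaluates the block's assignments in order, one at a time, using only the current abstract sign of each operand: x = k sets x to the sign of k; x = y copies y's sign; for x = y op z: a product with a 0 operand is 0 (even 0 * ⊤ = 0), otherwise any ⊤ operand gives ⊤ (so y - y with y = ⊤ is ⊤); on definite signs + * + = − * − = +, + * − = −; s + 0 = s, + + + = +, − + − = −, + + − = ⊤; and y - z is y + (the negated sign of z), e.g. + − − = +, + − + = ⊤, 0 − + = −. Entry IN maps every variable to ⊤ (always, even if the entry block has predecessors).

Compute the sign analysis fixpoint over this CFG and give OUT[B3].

Answer: {a: ⊤, b: ⊤, c: ⊤, d: +, e: ⊤, f: +}

Derivation:
Per-block solution:
  B0:   IN=(all ⊤)   OUT={f:+; rest ⊤}
  B1:   IN={f:+; rest ⊤}   OUT={d:+, f:+; rest ⊤}
  B2:   IN={d:+, f:+; rest ⊤}   OUT={d:+, f:+; rest ⊤}
  B3:   IN={d:+, f:+; rest ⊤}   OUT={d:+, f:+; rest ⊤}
  B4:   IN={f:+; rest ⊤}   OUT={d:+, f:+; rest ⊤}
  B5:   IN={d:+, f:+; rest ⊤}   OUT={d:+; rest ⊤}

Merge at B3: IN[B3] = OUT[B2] = {a: ⊤, b: ⊤, c: ⊤, d: +, e: ⊤, f: +}
Applying B3's transfer function to that IN value gives OUT[B3] (row B3 above).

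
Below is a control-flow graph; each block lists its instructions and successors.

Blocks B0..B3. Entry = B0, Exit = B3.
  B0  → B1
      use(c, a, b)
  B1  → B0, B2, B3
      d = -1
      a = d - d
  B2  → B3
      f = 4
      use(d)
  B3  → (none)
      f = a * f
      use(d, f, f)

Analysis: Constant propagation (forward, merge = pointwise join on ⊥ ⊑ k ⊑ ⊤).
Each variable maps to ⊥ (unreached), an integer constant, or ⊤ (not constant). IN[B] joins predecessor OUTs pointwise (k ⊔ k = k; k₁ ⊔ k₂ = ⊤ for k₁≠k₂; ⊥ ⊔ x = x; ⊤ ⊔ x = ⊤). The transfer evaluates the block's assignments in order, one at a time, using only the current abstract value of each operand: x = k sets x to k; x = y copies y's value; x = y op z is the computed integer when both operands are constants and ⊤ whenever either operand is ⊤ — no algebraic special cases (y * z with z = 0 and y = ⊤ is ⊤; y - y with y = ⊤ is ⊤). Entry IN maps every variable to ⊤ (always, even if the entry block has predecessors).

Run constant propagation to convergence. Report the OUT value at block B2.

Answer: {a: 0, b: ⊤, c: ⊤, d: -1, e: ⊤, f: 4}

Derivation:
Fixpoint table:
  B0:   IN=(all ⊤)   OUT=(all ⊤)
  B1:   IN=(all ⊤)   OUT={a:0, d:-1; rest ⊤}
  B2:   IN={a:0, d:-1; rest ⊤}   OUT={a:0, d:-1, f:4; rest ⊤}
  B3:   IN={a:0, d:-1; rest ⊤}   OUT={a:0, d:-1; rest ⊤}

Merge at B2: IN[B2] = OUT[B1] = {a: 0, b: ⊤, c: ⊤, d: -1, e: ⊤, f: ⊤}
Applying B2's transfer function to that IN value gives OUT[B2] (row B2 above).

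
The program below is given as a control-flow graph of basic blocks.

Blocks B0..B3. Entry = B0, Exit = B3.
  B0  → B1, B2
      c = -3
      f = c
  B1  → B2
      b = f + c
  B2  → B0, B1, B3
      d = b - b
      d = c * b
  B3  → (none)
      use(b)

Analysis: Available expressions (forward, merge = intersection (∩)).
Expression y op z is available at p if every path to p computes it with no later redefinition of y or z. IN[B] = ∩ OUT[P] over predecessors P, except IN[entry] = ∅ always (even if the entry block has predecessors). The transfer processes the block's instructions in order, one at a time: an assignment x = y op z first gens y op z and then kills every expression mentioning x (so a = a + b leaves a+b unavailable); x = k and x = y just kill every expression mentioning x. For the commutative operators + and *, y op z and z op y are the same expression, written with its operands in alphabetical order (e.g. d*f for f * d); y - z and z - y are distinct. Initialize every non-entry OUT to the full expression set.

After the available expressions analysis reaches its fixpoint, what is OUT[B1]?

Answer: {c+f}

Working:
Fixpoint table:
  B0:  IN={}  OUT={}
  B1:  IN={}  OUT={c+f}
  B2:  IN={}  OUT={b*c, b-b}
  B3:  IN={b*c, b-b}  OUT={b*c, b-b}

Merge at B1: IN[B1] = OUT[B0] ∩ OUT[B2] = {}
Applying B1's transfer function to that IN value gives OUT[B1] (row B1 above).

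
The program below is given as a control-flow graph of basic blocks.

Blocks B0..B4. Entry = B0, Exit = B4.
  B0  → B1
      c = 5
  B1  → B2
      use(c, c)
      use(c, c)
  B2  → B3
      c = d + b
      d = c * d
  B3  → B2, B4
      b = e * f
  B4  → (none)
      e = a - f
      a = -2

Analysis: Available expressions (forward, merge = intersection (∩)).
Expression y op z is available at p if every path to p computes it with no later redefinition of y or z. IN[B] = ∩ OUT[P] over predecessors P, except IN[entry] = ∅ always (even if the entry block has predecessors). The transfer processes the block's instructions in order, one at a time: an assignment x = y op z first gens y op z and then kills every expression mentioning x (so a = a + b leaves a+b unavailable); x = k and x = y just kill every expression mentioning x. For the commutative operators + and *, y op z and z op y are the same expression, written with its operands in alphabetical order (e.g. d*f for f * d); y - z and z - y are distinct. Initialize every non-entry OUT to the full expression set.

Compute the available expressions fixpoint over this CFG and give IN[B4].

Answer: {e*f}

Derivation:
Per-block solution:
  B0: | IN={} | OUT={}
  B1: | IN={} | OUT={}
  B2: | IN={} | OUT={}
  B3: | IN={} | OUT={e*f}
  B4: | IN={e*f} | OUT={}

Merge at B4: IN[B4] = OUT[B3] = {e*f}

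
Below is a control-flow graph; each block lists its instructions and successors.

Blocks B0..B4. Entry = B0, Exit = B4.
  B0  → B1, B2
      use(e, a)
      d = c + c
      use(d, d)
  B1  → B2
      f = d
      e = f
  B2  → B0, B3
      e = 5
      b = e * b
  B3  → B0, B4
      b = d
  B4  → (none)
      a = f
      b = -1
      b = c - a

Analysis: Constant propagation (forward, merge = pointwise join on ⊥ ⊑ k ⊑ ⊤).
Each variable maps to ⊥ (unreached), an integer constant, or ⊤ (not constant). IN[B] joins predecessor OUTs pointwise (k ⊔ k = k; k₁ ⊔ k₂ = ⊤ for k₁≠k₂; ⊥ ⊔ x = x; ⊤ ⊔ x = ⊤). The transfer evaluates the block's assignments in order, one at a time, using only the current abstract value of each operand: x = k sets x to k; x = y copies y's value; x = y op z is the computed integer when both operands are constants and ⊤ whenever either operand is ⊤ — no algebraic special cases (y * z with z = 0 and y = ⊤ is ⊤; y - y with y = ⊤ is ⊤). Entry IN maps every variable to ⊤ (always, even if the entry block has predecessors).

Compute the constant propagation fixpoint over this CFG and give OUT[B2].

Answer: {a: ⊤, b: ⊤, c: ⊤, d: ⊤, e: 5, f: ⊤}

Derivation:
Fixpoint table:
  B0: | IN=(all ⊤) | OUT=(all ⊤)
  B1: | IN=(all ⊤) | OUT=(all ⊤)
  B2: | IN=(all ⊤) | OUT={e:5; rest ⊤}
  B3: | IN={e:5; rest ⊤} | OUT={e:5; rest ⊤}
  B4: | IN={e:5; rest ⊤} | OUT={e:5; rest ⊤}

Merge at B2: IN[B2] = OUT[B0] ⊔ OUT[B1] = {a: ⊤, b: ⊤, c: ⊤, d: ⊤, e: ⊤, f: ⊤}
Applying B2's transfer function to that IN value gives OUT[B2] (row B2 above).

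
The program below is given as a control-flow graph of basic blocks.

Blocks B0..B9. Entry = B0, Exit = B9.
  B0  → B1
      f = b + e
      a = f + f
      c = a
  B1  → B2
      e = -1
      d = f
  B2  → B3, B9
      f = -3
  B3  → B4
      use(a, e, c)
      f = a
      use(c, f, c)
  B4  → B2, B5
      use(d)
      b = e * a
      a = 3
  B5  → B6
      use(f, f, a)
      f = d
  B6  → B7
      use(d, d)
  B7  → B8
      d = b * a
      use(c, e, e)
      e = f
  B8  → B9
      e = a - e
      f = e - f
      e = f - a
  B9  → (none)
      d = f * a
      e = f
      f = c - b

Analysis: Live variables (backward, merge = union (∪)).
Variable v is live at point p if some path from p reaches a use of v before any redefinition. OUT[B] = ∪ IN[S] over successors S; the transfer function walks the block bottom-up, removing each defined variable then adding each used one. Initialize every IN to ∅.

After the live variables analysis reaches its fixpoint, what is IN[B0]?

Answer: {b, e}

Working:
Converged values:
  B0: | IN={b, e} | OUT={a, b, c, f}
  B1: | IN={a, b, c, f} | OUT={a, b, c, d, e}
  B2: | IN={a, b, c, d, e} | OUT={a, b, c, d, e, f}
  B3: | IN={a, c, d, e} | OUT={a, c, d, e, f}
  B4: | IN={a, c, d, e, f} | OUT={a, b, c, d, e, f}
  B5: | IN={a, b, c, d, e, f} | OUT={a, b, c, d, e, f}
  B6: | IN={a, b, c, d, e, f} | OUT={a, b, c, e, f}
  B7: | IN={a, b, c, e, f} | OUT={a, b, c, e, f}
  B8: | IN={a, b, c, e, f} | OUT={a, b, c, f}
  B9: | IN={a, b, c, f} | OUT={}

Merge at B0: OUT[B0] = IN[B1] = {a, b, c, f}
Applying B0's transfer function to that OUT value gives IN[B0] (row B0 above).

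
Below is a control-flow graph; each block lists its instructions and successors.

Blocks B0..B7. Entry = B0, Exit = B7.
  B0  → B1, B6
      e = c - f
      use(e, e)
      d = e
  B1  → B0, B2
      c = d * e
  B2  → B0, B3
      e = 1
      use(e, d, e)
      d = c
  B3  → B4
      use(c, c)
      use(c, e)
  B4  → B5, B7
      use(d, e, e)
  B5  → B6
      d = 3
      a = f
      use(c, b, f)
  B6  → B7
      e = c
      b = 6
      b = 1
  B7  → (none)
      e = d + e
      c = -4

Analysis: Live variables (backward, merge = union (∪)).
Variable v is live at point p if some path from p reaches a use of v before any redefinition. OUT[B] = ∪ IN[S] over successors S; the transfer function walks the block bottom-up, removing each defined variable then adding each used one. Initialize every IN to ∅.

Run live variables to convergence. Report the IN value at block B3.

Converged values:
  B0: | IN={b, c, f} | OUT={b, c, d, e, f}
  B1: | IN={b, d, e, f} | OUT={b, c, d, f}
  B2: | IN={b, c, d, f} | OUT={b, c, d, e, f}
  B3: | IN={b, c, d, e, f} | OUT={b, c, d, e, f}
  B4: | IN={b, c, d, e, f} | OUT={b, c, d, e, f}
  B5: | IN={b, c, f} | OUT={c, d}
  B6: | IN={c, d} | OUT={d, e}
  B7: | IN={d, e} | OUT={}

Merge at B3: OUT[B3] = IN[B4] = {b, c, d, e, f}
Applying B3's transfer function to that OUT value gives IN[B3] (row B3 above).

Answer: {b, c, d, e, f}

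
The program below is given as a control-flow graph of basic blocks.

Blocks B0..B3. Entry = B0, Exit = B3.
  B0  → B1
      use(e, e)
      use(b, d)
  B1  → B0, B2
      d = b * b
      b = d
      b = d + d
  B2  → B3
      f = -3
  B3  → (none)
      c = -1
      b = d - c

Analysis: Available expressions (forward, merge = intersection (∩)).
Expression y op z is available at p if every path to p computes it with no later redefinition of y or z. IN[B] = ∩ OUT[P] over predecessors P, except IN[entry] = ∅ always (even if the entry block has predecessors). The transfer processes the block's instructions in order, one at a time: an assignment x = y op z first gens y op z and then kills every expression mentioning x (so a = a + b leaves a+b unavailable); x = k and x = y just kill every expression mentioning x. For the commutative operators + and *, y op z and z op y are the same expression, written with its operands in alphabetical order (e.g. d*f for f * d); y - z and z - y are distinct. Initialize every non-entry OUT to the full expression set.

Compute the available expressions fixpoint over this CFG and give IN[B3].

Per-block solution:
  B0:  IN={}  OUT={}
  B1:  IN={}  OUT={d+d}
  B2:  IN={d+d}  OUT={d+d}
  B3:  IN={d+d}  OUT={d+d, d-c}

Merge at B3: IN[B3] = OUT[B2] = {d+d}

Answer: {d+d}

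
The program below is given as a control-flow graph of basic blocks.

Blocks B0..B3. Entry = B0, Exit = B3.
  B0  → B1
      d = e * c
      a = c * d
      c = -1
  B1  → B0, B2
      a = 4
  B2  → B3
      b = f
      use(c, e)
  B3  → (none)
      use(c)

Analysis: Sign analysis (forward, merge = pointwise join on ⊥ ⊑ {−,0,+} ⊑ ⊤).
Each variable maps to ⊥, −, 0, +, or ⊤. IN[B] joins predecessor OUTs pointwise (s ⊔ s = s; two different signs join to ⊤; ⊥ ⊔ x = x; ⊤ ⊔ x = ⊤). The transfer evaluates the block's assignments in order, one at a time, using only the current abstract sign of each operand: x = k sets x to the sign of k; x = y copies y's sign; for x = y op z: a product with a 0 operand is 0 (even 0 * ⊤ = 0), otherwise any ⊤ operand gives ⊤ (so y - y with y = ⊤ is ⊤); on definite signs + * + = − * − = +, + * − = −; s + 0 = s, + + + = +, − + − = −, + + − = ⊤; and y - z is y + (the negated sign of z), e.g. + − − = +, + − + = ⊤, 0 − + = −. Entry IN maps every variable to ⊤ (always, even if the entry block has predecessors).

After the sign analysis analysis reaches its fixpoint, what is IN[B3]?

Answer: {a: +, b: ⊤, c: -, d: ⊤, e: ⊤, f: ⊤}

Trace:
Converged values:
  B0:   IN=(all ⊤)   OUT={c:-; rest ⊤}
  B1:   IN={c:-; rest ⊤}   OUT={a:+, c:-; rest ⊤}
  B2:   IN={a:+, c:-; rest ⊤}   OUT={a:+, c:-; rest ⊤}
  B3:   IN={a:+, c:-; rest ⊤}   OUT={a:+, c:-; rest ⊤}

Merge at B3: IN[B3] = OUT[B2] = {a: +, b: ⊤, c: -, d: ⊤, e: ⊤, f: ⊤}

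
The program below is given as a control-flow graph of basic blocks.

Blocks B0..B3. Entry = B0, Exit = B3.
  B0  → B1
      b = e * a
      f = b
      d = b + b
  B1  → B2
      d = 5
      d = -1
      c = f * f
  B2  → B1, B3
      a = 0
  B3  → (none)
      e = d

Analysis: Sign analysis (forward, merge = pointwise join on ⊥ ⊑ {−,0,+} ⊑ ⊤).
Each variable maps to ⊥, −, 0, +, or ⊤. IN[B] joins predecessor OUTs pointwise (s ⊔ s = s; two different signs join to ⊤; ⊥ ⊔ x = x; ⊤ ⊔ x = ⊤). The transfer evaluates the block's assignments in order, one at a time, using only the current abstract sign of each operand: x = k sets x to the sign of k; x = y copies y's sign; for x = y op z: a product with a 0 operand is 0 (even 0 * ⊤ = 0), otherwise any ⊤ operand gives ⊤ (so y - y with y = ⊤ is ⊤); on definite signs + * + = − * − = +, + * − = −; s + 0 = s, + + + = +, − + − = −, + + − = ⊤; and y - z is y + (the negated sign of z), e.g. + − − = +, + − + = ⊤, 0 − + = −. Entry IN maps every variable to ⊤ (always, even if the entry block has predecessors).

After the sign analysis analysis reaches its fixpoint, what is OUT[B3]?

Answer: {a: 0, b: ⊤, c: ⊤, d: -, e: -, f: ⊤}

Derivation:
Per-block solution:
  B0:  IN=(all ⊤)  OUT=(all ⊤)
  B1:  IN=(all ⊤)  OUT={d:-; rest ⊤}
  B2:  IN={d:-; rest ⊤}  OUT={a:0, d:-; rest ⊤}
  B3:  IN={a:0, d:-; rest ⊤}  OUT={a:0, d:-, e:-; rest ⊤}

Merge at B3: IN[B3] = OUT[B2] = {a: 0, b: ⊤, c: ⊤, d: -, e: ⊤, f: ⊤}
Applying B3's transfer function to that IN value gives OUT[B3] (row B3 above).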